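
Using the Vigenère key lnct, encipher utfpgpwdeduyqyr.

Repeat the key across the message: lnctlnctlnctlnc
u(20)+l(11): 31≡5 → f
t(19)+n(13): 32≡6 → g
f(5)+c(2): 7 → h
p(15)+t(19): 34≡8 → i
g(6)+l(11): 17 → r
p(15)+n(13): 28≡2 → c
w(22)+c(2): 24 → y
d(3)+t(19): 22 → w
e(4)+l(11): 15 → p
d(3)+n(13): 16 → q
u(20)+c(2): 22 → w
y(24)+t(19): 43≡17 → r
q(16)+l(11): 27≡1 → b
y(24)+n(13): 37≡11 → l
r(17)+c(2): 19 → t

fghircywpqwrblt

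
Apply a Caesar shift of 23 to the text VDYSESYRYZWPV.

SAVPBPVOVWTMS

V(21): 21+23=44≡18 → S
D(3): 3+23=26≡0 → A
Y(24): 24+23=47≡21 → V
S(18): 18+23=41≡15 → P
E(4): 4+23=27≡1 → B
S(18): 18+23=41≡15 → P
Y(24): 24+23=47≡21 → V
R(17): 17+23=40≡14 → O
Y(24): 24+23=47≡21 → V
Z(25): 25+23=48≡22 → W
W(22): 22+23=45≡19 → T
P(15): 15+23=38≡12 → M
V(21): 21+23=44≡18 → S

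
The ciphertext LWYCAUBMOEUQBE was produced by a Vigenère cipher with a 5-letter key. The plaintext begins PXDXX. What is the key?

WZVFD

Subtract each crib letter from the matching ciphertext letter (mod 26):
L(11)−P(15)=-4≡22 → W
W(22)−X(23)=-1≡25 → Z
Y(24)−D(3)=21 → V
C(2)−X(23)=-21≡5 → F
A(0)−X(23)=-23≡3 → D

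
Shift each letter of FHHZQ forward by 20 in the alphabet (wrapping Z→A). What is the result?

ZBBTK

F(5): 5+20=25 → Z
H(7): 7+20=27≡1 → B
H(7): 7+20=27≡1 → B
Z(25): 25+20=45≡19 → T
Q(16): 16+20=36≡10 → K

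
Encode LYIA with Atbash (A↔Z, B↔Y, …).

L(11) → O(14)
Y(24) → B(1)
I(8) → R(17)
A(0) → Z(25)

OBRZ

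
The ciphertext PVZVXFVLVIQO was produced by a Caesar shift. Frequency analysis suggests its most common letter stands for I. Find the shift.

13

The most frequent ciphertext letter is V (appears 4 times).
V is position 21; I is position 8.
Shift = 13.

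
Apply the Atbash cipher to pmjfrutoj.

knquifglq

p(15) → k(10)
m(12) → n(13)
j(9) → q(16)
f(5) → u(20)
r(17) → i(8)
u(20) → f(5)
t(19) → g(6)
o(14) → l(11)
j(9) → q(16)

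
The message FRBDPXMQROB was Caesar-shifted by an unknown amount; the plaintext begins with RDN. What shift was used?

14

From the crib: F(5)−R(17)=-12≡14, so the shift is 14.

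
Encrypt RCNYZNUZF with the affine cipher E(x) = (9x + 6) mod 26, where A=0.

DYTOXTEXZ

R(17): 9·17+6=159≡3 → D
C(2): 9·2+6=24 → Y
N(13): 9·13+6=123≡19 → T
Y(24): 9·24+6=222≡14 → O
Z(25): 9·25+6=231≡23 → X
N(13): 9·13+6=123≡19 → T
U(20): 9·20+6=186≡4 → E
Z(25): 9·25+6=231≡23 → X
F(5): 9·5+6=51≡25 → Z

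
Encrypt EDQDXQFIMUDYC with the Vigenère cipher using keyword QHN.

Repeat the key across the message: QHNQHNQHNQHNQ
E(4)+Q(16): 20 → U
D(3)+H(7): 10 → K
Q(16)+N(13): 29≡3 → D
D(3)+Q(16): 19 → T
X(23)+H(7): 30≡4 → E
Q(16)+N(13): 29≡3 → D
F(5)+Q(16): 21 → V
I(8)+H(7): 15 → P
M(12)+N(13): 25 → Z
U(20)+Q(16): 36≡10 → K
D(3)+H(7): 10 → K
Y(24)+N(13): 37≡11 → L
C(2)+Q(16): 18 → S

UKDTEDVPZKKLS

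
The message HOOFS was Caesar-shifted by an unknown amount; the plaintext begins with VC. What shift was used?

From the crib: H(7)−V(21)=-14≡12, so the shift is 12.

12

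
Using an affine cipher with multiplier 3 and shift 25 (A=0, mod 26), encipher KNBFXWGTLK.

DMCOQNREGD

K(10): 3·10+25=55≡3 → D
N(13): 3·13+25=64≡12 → M
B(1): 3·1+25=28≡2 → C
F(5): 3·5+25=40≡14 → O
X(23): 3·23+25=94≡16 → Q
W(22): 3·22+25=91≡13 → N
G(6): 3·6+25=43≡17 → R
T(19): 3·19+25=82≡4 → E
L(11): 3·11+25=58≡6 → G
K(10): 3·10+25=55≡3 → D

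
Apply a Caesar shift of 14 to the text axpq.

a(0): 0+14=14 → o
x(23): 23+14=37≡11 → l
p(15): 15+14=29≡3 → d
q(16): 16+14=30≡4 → e

olde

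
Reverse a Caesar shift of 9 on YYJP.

Y(24): 24−9=15 → P
Y(24): 24−9=15 → P
J(9): 9−9=0 → A
P(15): 15−9=6 → G

PPAG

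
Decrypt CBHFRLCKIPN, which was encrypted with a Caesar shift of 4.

YXDBNHYGELJ

C(2): 2−4=-2≡24 → Y
B(1): 1−4=-3≡23 → X
H(7): 7−4=3 → D
F(5): 5−4=1 → B
R(17): 17−4=13 → N
L(11): 11−4=7 → H
C(2): 2−4=-2≡24 → Y
K(10): 10−4=6 → G
I(8): 8−4=4 → E
P(15): 15−4=11 → L
N(13): 13−4=9 → J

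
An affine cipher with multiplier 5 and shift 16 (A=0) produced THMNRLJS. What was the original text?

The inverse of 5 mod 26 is 21, since 5·21=105≡1. Apply D(y)=21·(y−16) mod 26:
T(19): 21·(19−16)=63≡11 → L
H(7): 21·(7−16)=-189≡19 → T
M(12): 21·(12−16)=-84≡20 → U
N(13): 21·(13−16)=-63≡15 → P
R(17): 21·(17−16)=21 → V
L(11): 21·(11−16)=-105≡25 → Z
J(9): 21·(9−16)=-147≡9 → J
S(18): 21·(18−16)=42≡16 → Q

LTUPVZJQ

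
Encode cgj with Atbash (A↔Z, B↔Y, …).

c(2) → x(23)
g(6) → t(19)
j(9) → q(16)

xtq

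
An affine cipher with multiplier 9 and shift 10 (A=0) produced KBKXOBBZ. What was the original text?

AZANMZZT

The inverse of 9 mod 26 is 3, since 9·3=27≡1. Apply D(y)=3·(y−10) mod 26:
K(10): 3·(10−10)=0 → A
B(1): 3·(1−10)=-27≡25 → Z
K(10): 3·(10−10)=0 → A
X(23): 3·(23−10)=39≡13 → N
O(14): 3·(14−10)=12 → M
B(1): 3·(1−10)=-27≡25 → Z
B(1): 3·(1−10)=-27≡25 → Z
Z(25): 3·(25−10)=45≡19 → T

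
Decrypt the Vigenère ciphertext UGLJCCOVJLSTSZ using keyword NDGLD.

Repeat the key across the ciphertext: NDGLDNDGLDNDGL
U(20)−N(13): 7 → H
G(6)−D(3): 3 → D
L(11)−G(6): 5 → F
J(9)−L(11): -2≡24 → Y
C(2)−D(3): -1≡25 → Z
C(2)−N(13): -11≡15 → P
O(14)−D(3): 11 → L
V(21)−G(6): 15 → P
J(9)−L(11): -2≡24 → Y
L(11)−D(3): 8 → I
S(18)−N(13): 5 → F
T(19)−D(3): 16 → Q
S(18)−G(6): 12 → M
Z(25)−L(11): 14 → O

HDFYZPLPYIFQMO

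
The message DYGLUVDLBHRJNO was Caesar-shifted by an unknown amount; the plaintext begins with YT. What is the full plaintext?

From the crib: D(3)−Y(24)=-21≡5, so the shift is 5.
Subtract 5 from each ciphertext letter:
D(3): 3−5=-2≡24 → Y
Y(24): 24−5=19 → T
G(6): 6−5=1 → B
L(11): 11−5=6 → G
U(20): 20−5=15 → P
V(21): 21−5=16 → Q
D(3): 3−5=-2≡24 → Y
L(11): 11−5=6 → G
B(1): 1−5=-4≡22 → W
H(7): 7−5=2 → C
R(17): 17−5=12 → M
J(9): 9−5=4 → E
N(13): 13−5=8 → I
O(14): 14−5=9 → J

YTBGPQYGWCMEIJ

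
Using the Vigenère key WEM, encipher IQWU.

Repeat the key across the message: WEMW
I(8)+W(22): 30≡4 → E
Q(16)+E(4): 20 → U
W(22)+M(12): 34≡8 → I
U(20)+W(22): 42≡16 → Q

EUIQ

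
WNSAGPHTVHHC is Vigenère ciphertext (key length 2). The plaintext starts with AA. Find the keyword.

WN

Subtract each crib letter from the matching ciphertext letter (mod 26):
W(22)−A(0)=22 → W
N(13)−A(0)=13 → N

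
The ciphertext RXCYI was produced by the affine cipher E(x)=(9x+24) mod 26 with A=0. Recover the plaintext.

The inverse of 9 mod 26 is 3, since 9·3=27≡1. Apply D(y)=3·(y−24) mod 26:
R(17): 3·(17−24)=-21≡5 → F
X(23): 3·(23−24)=-3≡23 → X
C(2): 3·(2−24)=-66≡12 → M
Y(24): 3·(24−24)=0 → A
I(8): 3·(8−24)=-48≡4 → E

FXMAE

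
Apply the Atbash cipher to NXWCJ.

N(13) → M(12)
X(23) → C(2)
W(22) → D(3)
C(2) → X(23)
J(9) → Q(16)

MCDXQ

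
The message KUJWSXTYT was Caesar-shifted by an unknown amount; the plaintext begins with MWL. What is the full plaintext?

From the crib: K(10)−M(12)=-2≡24, so the shift is 24.
Subtract 24 from each ciphertext letter:
K(10): 10−24=-14≡12 → M
U(20): 20−24=-4≡22 → W
J(9): 9−24=-15≡11 → L
W(22): 22−24=-2≡24 → Y
S(18): 18−24=-6≡20 → U
X(23): 23−24=-1≡25 → Z
T(19): 19−24=-5≡21 → V
Y(24): 24−24=0 → A
T(19): 19−24=-5≡21 → V

MWLYUZVAV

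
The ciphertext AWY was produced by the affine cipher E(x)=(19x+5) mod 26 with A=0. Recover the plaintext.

XFB

The inverse of 19 mod 26 is 11, since 19·11=209≡1. Apply D(y)=11·(y−5) mod 26:
A(0): 11·(0−5)=-55≡23 → X
W(22): 11·(22−5)=187≡5 → F
Y(24): 11·(24−5)=209≡1 → B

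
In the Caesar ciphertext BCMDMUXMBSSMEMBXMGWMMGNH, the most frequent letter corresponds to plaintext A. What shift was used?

The most frequent ciphertext letter is M (appears 8 times).
M is position 12; A is position 0.
Shift = 12.

12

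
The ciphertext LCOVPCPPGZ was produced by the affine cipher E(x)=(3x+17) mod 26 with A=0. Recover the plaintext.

The inverse of 3 mod 26 is 9, since 3·9=27≡1. Apply D(y)=9·(y−17) mod 26:
L(11): 9·(11−17)=-54≡24 → Y
C(2): 9·(2−17)=-135≡21 → V
O(14): 9·(14−17)=-27≡25 → Z
V(21): 9·(21−17)=36≡10 → K
P(15): 9·(15−17)=-18≡8 → I
C(2): 9·(2−17)=-135≡21 → V
P(15): 9·(15−17)=-18≡8 → I
P(15): 9·(15−17)=-18≡8 → I
G(6): 9·(6−17)=-99≡5 → F
Z(25): 9·(25−17)=72≡20 → U

YVZKIVIIFU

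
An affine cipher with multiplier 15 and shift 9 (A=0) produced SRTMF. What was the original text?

LESVY

The inverse of 15 mod 26 is 7, since 15·7=105≡1. Apply D(y)=7·(y−9) mod 26:
S(18): 7·(18−9)=63≡11 → L
R(17): 7·(17−9)=56≡4 → E
T(19): 7·(19−9)=70≡18 → S
M(12): 7·(12−9)=21 → V
F(5): 7·(5−9)=-28≡24 → Y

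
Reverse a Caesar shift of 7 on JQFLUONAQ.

J(9): 9−7=2 → C
Q(16): 16−7=9 → J
F(5): 5−7=-2≡24 → Y
L(11): 11−7=4 → E
U(20): 20−7=13 → N
O(14): 14−7=7 → H
N(13): 13−7=6 → G
A(0): 0−7=-7≡19 → T
Q(16): 16−7=9 → J

CJYENHGTJ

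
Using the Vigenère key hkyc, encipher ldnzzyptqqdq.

snlbginvxabs

Repeat the key across the message: hkychkychkyc
l(11)+h(7): 18 → s
d(3)+k(10): 13 → n
n(13)+y(24): 37≡11 → l
z(25)+c(2): 27≡1 → b
z(25)+h(7): 32≡6 → g
y(24)+k(10): 34≡8 → i
p(15)+y(24): 39≡13 → n
t(19)+c(2): 21 → v
q(16)+h(7): 23 → x
q(16)+k(10): 26≡0 → a
d(3)+y(24): 27≡1 → b
q(16)+c(2): 18 → s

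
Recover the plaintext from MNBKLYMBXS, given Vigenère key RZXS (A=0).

Repeat the key across the ciphertext: RZXSRZXSRZ
M(12)−R(17): -5≡21 → V
N(13)−Z(25): -12≡14 → O
B(1)−X(23): -22≡4 → E
K(10)−S(18): -8≡18 → S
L(11)−R(17): -6≡20 → U
Y(24)−Z(25): -1≡25 → Z
M(12)−X(23): -11≡15 → P
B(1)−S(18): -17≡9 → J
X(23)−R(17): 6 → G
S(18)−Z(25): -7≡19 → T

VOESUZPJGT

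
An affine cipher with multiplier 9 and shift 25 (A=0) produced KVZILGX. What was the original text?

HOABKVU

The inverse of 9 mod 26 is 3, since 9·3=27≡1. Apply D(y)=3·(y−25) mod 26:
K(10): 3·(10−25)=-45≡7 → H
V(21): 3·(21−25)=-12≡14 → O
Z(25): 3·(25−25)=0 → A
I(8): 3·(8−25)=-51≡1 → B
L(11): 3·(11−25)=-42≡10 → K
G(6): 3·(6−25)=-57≡21 → V
X(23): 3·(23−25)=-6≡20 → U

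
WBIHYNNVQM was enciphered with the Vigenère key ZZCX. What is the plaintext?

Repeat the key across the ciphertext: ZZCXZZCXZZ
W(22)−Z(25): -3≡23 → X
B(1)−Z(25): -24≡2 → C
I(8)−C(2): 6 → G
H(7)−X(23): -16≡10 → K
Y(24)−Z(25): -1≡25 → Z
N(13)−Z(25): -12≡14 → O
N(13)−C(2): 11 → L
V(21)−X(23): -2≡24 → Y
Q(16)−Z(25): -9≡17 → R
M(12)−Z(25): -13≡13 → N

XCGKZOLYRN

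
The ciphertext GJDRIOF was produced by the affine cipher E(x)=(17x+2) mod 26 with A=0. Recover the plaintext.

OFXHIQR

The inverse of 17 mod 26 is 23, since 17·23=391≡1. Apply D(y)=23·(y−2) mod 26:
G(6): 23·(6−2)=92≡14 → O
J(9): 23·(9−2)=161≡5 → F
D(3): 23·(3−2)=23 → X
R(17): 23·(17−2)=345≡7 → H
I(8): 23·(8−2)=138≡8 → I
O(14): 23·(14−2)=276≡16 → Q
F(5): 23·(5−2)=69≡17 → R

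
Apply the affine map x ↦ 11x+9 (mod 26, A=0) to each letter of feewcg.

f(5): 11·5+9=64≡12 → m
e(4): 11·4+9=53≡1 → b
e(4): 11·4+9=53≡1 → b
w(22): 11·22+9=251≡17 → r
c(2): 11·2+9=31≡5 → f
g(6): 11·6+9=75≡23 → x

mbbrfx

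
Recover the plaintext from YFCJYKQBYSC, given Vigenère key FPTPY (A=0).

Repeat the key across the ciphertext: FPTPYFPTPYF
Y(24)−F(5): 19 → T
F(5)−P(15): -10≡16 → Q
C(2)−T(19): -17≡9 → J
J(9)−P(15): -6≡20 → U
Y(24)−Y(24): 0 → A
K(10)−F(5): 5 → F
Q(16)−P(15): 1 → B
B(1)−T(19): -18≡8 → I
Y(24)−P(15): 9 → J
S(18)−Y(24): -6≡20 → U
C(2)−F(5): -3≡23 → X

TQJUAFBIJUX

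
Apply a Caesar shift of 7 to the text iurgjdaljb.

pbynqkhsqi

i(8): 8+7=15 → p
u(20): 20+7=27≡1 → b
r(17): 17+7=24 → y
g(6): 6+7=13 → n
j(9): 9+7=16 → q
d(3): 3+7=10 → k
a(0): 0+7=7 → h
l(11): 11+7=18 → s
j(9): 9+7=16 → q
b(1): 1+7=8 → i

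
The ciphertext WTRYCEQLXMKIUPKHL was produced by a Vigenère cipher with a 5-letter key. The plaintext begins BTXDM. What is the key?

Subtract each crib letter from the matching ciphertext letter (mod 26):
W(22)−B(1)=21 → V
T(19)−T(19)=0 → A
R(17)−X(23)=-6≡20 → U
Y(24)−D(3)=21 → V
C(2)−M(12)=-10≡16 → Q

VAUVQ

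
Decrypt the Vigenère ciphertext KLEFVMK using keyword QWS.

Repeat the key across the ciphertext: QWSQWSQ
K(10)−Q(16): -6≡20 → U
L(11)−W(22): -11≡15 → P
E(4)−S(18): -14≡12 → M
F(5)−Q(16): -11≡15 → P
V(21)−W(22): -1≡25 → Z
M(12)−S(18): -6≡20 → U
K(10)−Q(16): -6≡20 → U

UPMPZUU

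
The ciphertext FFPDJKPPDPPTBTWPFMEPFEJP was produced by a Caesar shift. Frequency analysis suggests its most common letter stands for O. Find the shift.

The most frequent ciphertext letter is P (appears 8 times).
P is position 15; O is position 14.
Shift = 1.

1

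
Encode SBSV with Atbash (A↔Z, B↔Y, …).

S(18) → H(7)
B(1) → Y(24)
S(18) → H(7)
V(21) → E(4)

HYHE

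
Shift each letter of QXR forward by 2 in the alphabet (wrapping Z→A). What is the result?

SZT

Q(16): 16+2=18 → S
X(23): 23+2=25 → Z
R(17): 17+2=19 → T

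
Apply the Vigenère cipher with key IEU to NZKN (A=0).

VDEV

Repeat the key across the message: IEUI
N(13)+I(8): 21 → V
Z(25)+E(4): 29≡3 → D
K(10)+U(20): 30≡4 → E
N(13)+I(8): 21 → V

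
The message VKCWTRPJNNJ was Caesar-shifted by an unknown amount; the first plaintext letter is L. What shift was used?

From the crib: V(21)−L(11)=10, so the shift is 10.

10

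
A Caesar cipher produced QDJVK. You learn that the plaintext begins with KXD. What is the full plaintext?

From the crib: Q(16)−K(10)=6, so the shift is 6.
Subtract 6 from each ciphertext letter:
Q(16): 16−6=10 → K
D(3): 3−6=-3≡23 → X
J(9): 9−6=3 → D
V(21): 21−6=15 → P
K(10): 10−6=4 → E

KXDPE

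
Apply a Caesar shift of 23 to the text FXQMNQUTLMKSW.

F(5): 5+23=28≡2 → C
X(23): 23+23=46≡20 → U
Q(16): 16+23=39≡13 → N
M(12): 12+23=35≡9 → J
N(13): 13+23=36≡10 → K
Q(16): 16+23=39≡13 → N
U(20): 20+23=43≡17 → R
T(19): 19+23=42≡16 → Q
L(11): 11+23=34≡8 → I
M(12): 12+23=35≡9 → J
K(10): 10+23=33≡7 → H
S(18): 18+23=41≡15 → P
W(22): 22+23=45≡19 → T

CUNJKNRQIJHPT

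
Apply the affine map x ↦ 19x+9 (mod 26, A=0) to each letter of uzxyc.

zqexv

u(20): 19·20+9=389≡25 → z
z(25): 19·25+9=484≡16 → q
x(23): 19·23+9=446≡4 → e
y(24): 19·24+9=465≡23 → x
c(2): 19·2+9=47≡21 → v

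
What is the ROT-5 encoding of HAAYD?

H(7): 7+5=12 → M
A(0): 0+5=5 → F
A(0): 0+5=5 → F
Y(24): 24+5=29≡3 → D
D(3): 3+5=8 → I

MFFDI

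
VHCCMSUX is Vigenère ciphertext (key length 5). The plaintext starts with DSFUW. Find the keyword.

Subtract each crib letter from the matching ciphertext letter (mod 26):
V(21)−D(3)=18 → S
H(7)−S(18)=-11≡15 → P
C(2)−F(5)=-3≡23 → X
C(2)−U(20)=-18≡8 → I
M(12)−W(22)=-10≡16 → Q

SPXIQ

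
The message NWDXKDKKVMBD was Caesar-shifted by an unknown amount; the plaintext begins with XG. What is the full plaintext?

From the crib: N(13)−X(23)=-10≡16, so the shift is 16.
Subtract 16 from each ciphertext letter:
N(13): 13−16=-3≡23 → X
W(22): 22−16=6 → G
D(3): 3−16=-13≡13 → N
X(23): 23−16=7 → H
K(10): 10−16=-6≡20 → U
D(3): 3−16=-13≡13 → N
K(10): 10−16=-6≡20 → U
K(10): 10−16=-6≡20 → U
V(21): 21−16=5 → F
M(12): 12−16=-4≡22 → W
B(1): 1−16=-15≡11 → L
D(3): 3−16=-13≡13 → N

XGNHUNUUFWLN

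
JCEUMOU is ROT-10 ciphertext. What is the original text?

J(9): 9−10=-1≡25 → Z
C(2): 2−10=-8≡18 → S
E(4): 4−10=-6≡20 → U
U(20): 20−10=10 → K
M(12): 12−10=2 → C
O(14): 14−10=4 → E
U(20): 20−10=10 → K

ZSUKCEK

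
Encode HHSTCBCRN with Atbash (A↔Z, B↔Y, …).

SSHGXYXIM

H(7) → S(18)
H(7) → S(18)
S(18) → H(7)
T(19) → G(6)
C(2) → X(23)
B(1) → Y(24)
C(2) → X(23)
R(17) → I(8)
N(13) → M(12)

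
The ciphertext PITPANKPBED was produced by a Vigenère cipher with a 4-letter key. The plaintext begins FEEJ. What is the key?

KEPG

Subtract each crib letter from the matching ciphertext letter (mod 26):
P(15)−F(5)=10 → K
I(8)−E(4)=4 → E
T(19)−E(4)=15 → P
P(15)−J(9)=6 → G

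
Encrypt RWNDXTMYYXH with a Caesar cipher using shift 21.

R(17): 17+21=38≡12 → M
W(22): 22+21=43≡17 → R
N(13): 13+21=34≡8 → I
D(3): 3+21=24 → Y
X(23): 23+21=44≡18 → S
T(19): 19+21=40≡14 → O
M(12): 12+21=33≡7 → H
Y(24): 24+21=45≡19 → T
Y(24): 24+21=45≡19 → T
X(23): 23+21=44≡18 → S
H(7): 7+21=28≡2 → C

MRIYSOHTTSC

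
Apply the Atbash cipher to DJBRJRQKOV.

WQYIQIJPLE

D(3) → W(22)
J(9) → Q(16)
B(1) → Y(24)
R(17) → I(8)
J(9) → Q(16)
R(17) → I(8)
Q(16) → J(9)
K(10) → P(15)
O(14) → L(11)
V(21) → E(4)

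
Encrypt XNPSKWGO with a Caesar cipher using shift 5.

X(23): 23+5=28≡2 → C
N(13): 13+5=18 → S
P(15): 15+5=20 → U
S(18): 18+5=23 → X
K(10): 10+5=15 → P
W(22): 22+5=27≡1 → B
G(6): 6+5=11 → L
O(14): 14+5=19 → T

CSUXPBLT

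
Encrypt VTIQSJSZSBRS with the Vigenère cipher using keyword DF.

Repeat the key across the message: DFDFDFDFDFDF
V(21)+D(3): 24 → Y
T(19)+F(5): 24 → Y
I(8)+D(3): 11 → L
Q(16)+F(5): 21 → V
S(18)+D(3): 21 → V
J(9)+F(5): 14 → O
S(18)+D(3): 21 → V
Z(25)+F(5): 30≡4 → E
S(18)+D(3): 21 → V
B(1)+F(5): 6 → G
R(17)+D(3): 20 → U
S(18)+F(5): 23 → X

YYLVVOVEVGUX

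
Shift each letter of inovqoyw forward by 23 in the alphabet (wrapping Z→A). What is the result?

fklsnlvt

i(8): 8+23=31≡5 → f
n(13): 13+23=36≡10 → k
o(14): 14+23=37≡11 → l
v(21): 21+23=44≡18 → s
q(16): 16+23=39≡13 → n
o(14): 14+23=37≡11 → l
y(24): 24+23=47≡21 → v
w(22): 22+23=45≡19 → t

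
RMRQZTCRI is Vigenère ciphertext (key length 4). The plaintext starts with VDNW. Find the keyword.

Subtract each crib letter from the matching ciphertext letter (mod 26):
R(17)−V(21)=-4≡22 → W
M(12)−D(3)=9 → J
R(17)−N(13)=4 → E
Q(16)−W(22)=-6≡20 → U

WJEU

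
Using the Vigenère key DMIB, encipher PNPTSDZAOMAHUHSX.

SZXUVPHBRYIIXTAY

Repeat the key across the message: DMIBDMIBDMIBDMIB
P(15)+D(3): 18 → S
N(13)+M(12): 25 → Z
P(15)+I(8): 23 → X
T(19)+B(1): 20 → U
S(18)+D(3): 21 → V
D(3)+M(12): 15 → P
Z(25)+I(8): 33≡7 → H
A(0)+B(1): 1 → B
O(14)+D(3): 17 → R
M(12)+M(12): 24 → Y
A(0)+I(8): 8 → I
H(7)+B(1): 8 → I
U(20)+D(3): 23 → X
H(7)+M(12): 19 → T
S(18)+I(8): 26≡0 → A
X(23)+B(1): 24 → Y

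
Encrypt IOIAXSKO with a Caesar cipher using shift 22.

EKEWTOGK

I(8): 8+22=30≡4 → E
O(14): 14+22=36≡10 → K
I(8): 8+22=30≡4 → E
A(0): 0+22=22 → W
X(23): 23+22=45≡19 → T
S(18): 18+22=40≡14 → O
K(10): 10+22=32≡6 → G
O(14): 14+22=36≡10 → K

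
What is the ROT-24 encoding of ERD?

E(4): 4+24=28≡2 → C
R(17): 17+24=41≡15 → P
D(3): 3+24=27≡1 → B

CPB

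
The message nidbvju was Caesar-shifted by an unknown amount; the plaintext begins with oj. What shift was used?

25

From the crib: n(13)−o(14)=-1≡25, so the shift is 25.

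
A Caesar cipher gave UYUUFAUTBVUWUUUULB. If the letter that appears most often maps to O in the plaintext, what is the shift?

The most frequent ciphertext letter is U (appears 9 times).
U is position 20; O is position 14.
Shift = 6.

6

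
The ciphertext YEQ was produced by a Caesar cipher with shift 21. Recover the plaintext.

DJV

Y(24): 24−21=3 → D
E(4): 4−21=-17≡9 → J
Q(16): 16−21=-5≡21 → V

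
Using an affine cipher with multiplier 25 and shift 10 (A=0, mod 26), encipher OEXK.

O(14): 25·14+10=360≡22 → W
E(4): 25·4+10=110≡6 → G
X(23): 25·23+10=585≡13 → N
K(10): 25·10+10=260≡0 → A

WGNA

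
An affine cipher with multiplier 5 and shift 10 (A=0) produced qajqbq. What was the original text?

The inverse of 5 mod 26 is 21, since 5·21=105≡1. Apply D(y)=21·(y−10) mod 26:
q(16): 21·(16−10)=126≡22 → w
a(0): 21·(0−10)=-210≡24 → y
j(9): 21·(9−10)=-21≡5 → f
q(16): 21·(16−10)=126≡22 → w
b(1): 21·(1−10)=-189≡19 → t
q(16): 21·(16−10)=126≡22 → w

wyfwtw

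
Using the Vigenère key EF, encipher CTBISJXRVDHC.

Repeat the key across the message: EFEFEFEFEFEF
C(2)+E(4): 6 → G
T(19)+F(5): 24 → Y
B(1)+E(4): 5 → F
I(8)+F(5): 13 → N
S(18)+E(4): 22 → W
J(9)+F(5): 14 → O
X(23)+E(4): 27≡1 → B
R(17)+F(5): 22 → W
V(21)+E(4): 25 → Z
D(3)+F(5): 8 → I
H(7)+E(4): 11 → L
C(2)+F(5): 7 → H

GYFNWOBWZILH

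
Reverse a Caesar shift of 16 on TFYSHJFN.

T(19): 19−16=3 → D
F(5): 5−16=-11≡15 → P
Y(24): 24−16=8 → I
S(18): 18−16=2 → C
H(7): 7−16=-9≡17 → R
J(9): 9−16=-7≡19 → T
F(5): 5−16=-11≡15 → P
N(13): 13−16=-3≡23 → X

DPICRTPX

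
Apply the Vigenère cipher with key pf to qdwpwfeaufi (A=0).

filulktfjkx

Repeat the key across the message: pfpfpfpfpfp
q(16)+p(15): 31≡5 → f
d(3)+f(5): 8 → i
w(22)+p(15): 37≡11 → l
p(15)+f(5): 20 → u
w(22)+p(15): 37≡11 → l
f(5)+f(5): 10 → k
e(4)+p(15): 19 → t
a(0)+f(5): 5 → f
u(20)+p(15): 35≡9 → j
f(5)+f(5): 10 → k
i(8)+p(15): 23 → x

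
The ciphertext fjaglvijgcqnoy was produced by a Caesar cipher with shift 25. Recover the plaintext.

gkbhmwjkhdropz

f(5): 5−25=-20≡6 → g
j(9): 9−25=-16≡10 → k
a(0): 0−25=-25≡1 → b
g(6): 6−25=-19≡7 → h
l(11): 11−25=-14≡12 → m
v(21): 21−25=-4≡22 → w
i(8): 8−25=-17≡9 → j
j(9): 9−25=-16≡10 → k
g(6): 6−25=-19≡7 → h
c(2): 2−25=-23≡3 → d
q(16): 16−25=-9≡17 → r
n(13): 13−25=-12≡14 → o
o(14): 14−25=-11≡15 → p
y(24): 24−25=-1≡25 → z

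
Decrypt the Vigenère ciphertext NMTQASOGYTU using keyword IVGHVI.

Repeat the key across the ciphertext: IVGHVIIVGHV
N(13)−I(8): 5 → F
M(12)−V(21): -9≡17 → R
T(19)−G(6): 13 → N
Q(16)−H(7): 9 → J
A(0)−V(21): -21≡5 → F
S(18)−I(8): 10 → K
O(14)−I(8): 6 → G
G(6)−V(21): -15≡11 → L
Y(24)−G(6): 18 → S
T(19)−H(7): 12 → M
U(20)−V(21): -1≡25 → Z

FRNJFKGLSMZ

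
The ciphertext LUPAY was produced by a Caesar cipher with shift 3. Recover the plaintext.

IRMXV

L(11): 11−3=8 → I
U(20): 20−3=17 → R
P(15): 15−3=12 → M
A(0): 0−3=-3≡23 → X
Y(24): 24−3=21 → V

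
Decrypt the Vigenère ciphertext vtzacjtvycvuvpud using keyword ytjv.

xaqfeqkaajmzxwli

Repeat the key across the ciphertext: ytjvytjvytjvytjv
v(21)−y(24): -3≡23 → x
t(19)−t(19): 0 → a
z(25)−j(9): 16 → q
a(0)−v(21): -21≡5 → f
c(2)−y(24): -22≡4 → e
j(9)−t(19): -10≡16 → q
t(19)−j(9): 10 → k
v(21)−v(21): 0 → a
y(24)−y(24): 0 → a
c(2)−t(19): -17≡9 → j
v(21)−j(9): 12 → m
u(20)−v(21): -1≡25 → z
v(21)−y(24): -3≡23 → x
p(15)−t(19): -4≡22 → w
u(20)−j(9): 11 → l
d(3)−v(21): -18≡8 → i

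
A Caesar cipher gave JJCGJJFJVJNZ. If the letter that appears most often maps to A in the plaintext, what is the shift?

The most frequent ciphertext letter is J (appears 6 times).
J is position 9; A is position 0.
Shift = 9.

9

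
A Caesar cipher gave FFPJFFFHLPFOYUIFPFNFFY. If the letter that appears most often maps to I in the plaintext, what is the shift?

The most frequent ciphertext letter is F (appears 10 times).
F is position 5; I is position 8.
Shift = -3≡23.

23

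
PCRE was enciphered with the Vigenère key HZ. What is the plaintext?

IDKF

Repeat the key across the ciphertext: HZHZ
P(15)−H(7): 8 → I
C(2)−Z(25): -23≡3 → D
R(17)−H(7): 10 → K
E(4)−Z(25): -21≡5 → F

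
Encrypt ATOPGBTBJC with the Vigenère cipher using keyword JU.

JNXJPVCVSW

Repeat the key across the message: JUJUJUJUJU
A(0)+J(9): 9 → J
T(19)+U(20): 39≡13 → N
O(14)+J(9): 23 → X
P(15)+U(20): 35≡9 → J
G(6)+J(9): 15 → P
B(1)+U(20): 21 → V
T(19)+J(9): 28≡2 → C
B(1)+U(20): 21 → V
J(9)+J(9): 18 → S
C(2)+U(20): 22 → W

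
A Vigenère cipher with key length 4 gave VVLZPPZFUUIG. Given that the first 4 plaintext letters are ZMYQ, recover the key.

WJNJ

Subtract each crib letter from the matching ciphertext letter (mod 26):
V(21)−Z(25)=-4≡22 → W
V(21)−M(12)=9 → J
L(11)−Y(24)=-13≡13 → N
Z(25)−Q(16)=9 → J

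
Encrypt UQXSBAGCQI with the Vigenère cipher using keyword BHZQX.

Repeat the key across the message: BHZQXBHZQX
U(20)+B(1): 21 → V
Q(16)+H(7): 23 → X
X(23)+Z(25): 48≡22 → W
S(18)+Q(16): 34≡8 → I
B(1)+X(23): 24 → Y
A(0)+B(1): 1 → B
G(6)+H(7): 13 → N
C(2)+Z(25): 27≡1 → B
Q(16)+Q(16): 32≡6 → G
I(8)+X(23): 31≡5 → F

VXWIYBNBGF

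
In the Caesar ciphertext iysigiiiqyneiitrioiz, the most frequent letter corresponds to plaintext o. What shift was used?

20

The most frequent ciphertext letter is i (appears 9 times).
i is position 8; o is position 14.
Shift = -6≡20.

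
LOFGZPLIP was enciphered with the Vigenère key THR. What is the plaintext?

Repeat the key across the ciphertext: THRTHRTHR
L(11)−T(19): -8≡18 → S
O(14)−H(7): 7 → H
F(5)−R(17): -12≡14 → O
G(6)−T(19): -13≡13 → N
Z(25)−H(7): 18 → S
P(15)−R(17): -2≡24 → Y
L(11)−T(19): -8≡18 → S
I(8)−H(7): 1 → B
P(15)−R(17): -2≡24 → Y

SHONSYSBY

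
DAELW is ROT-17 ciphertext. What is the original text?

D(3): 3−17=-14≡12 → M
A(0): 0−17=-17≡9 → J
E(4): 4−17=-13≡13 → N
L(11): 11−17=-6≡20 → U
W(22): 22−17=5 → F

MJNUF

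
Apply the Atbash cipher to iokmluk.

rlpnofp

i(8) → r(17)
o(14) → l(11)
k(10) → p(15)
m(12) → n(13)
l(11) → o(14)
u(20) → f(5)
k(10) → p(15)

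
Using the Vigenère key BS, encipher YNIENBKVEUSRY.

Repeat the key across the message: BSBSBSBSBSBSB
Y(24)+B(1): 25 → Z
N(13)+S(18): 31≡5 → F
I(8)+B(1): 9 → J
E(4)+S(18): 22 → W
N(13)+B(1): 14 → O
B(1)+S(18): 19 → T
K(10)+B(1): 11 → L
V(21)+S(18): 39≡13 → N
E(4)+B(1): 5 → F
U(20)+S(18): 38≡12 → M
S(18)+B(1): 19 → T
R(17)+S(18): 35≡9 → J
Y(24)+B(1): 25 → Z

ZFJWOTLNFMTJZ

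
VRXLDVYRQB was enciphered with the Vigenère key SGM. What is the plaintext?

Repeat the key across the ciphertext: SGMSGMSGMS
V(21)−S(18): 3 → D
R(17)−G(6): 11 → L
X(23)−M(12): 11 → L
L(11)−S(18): -7≡19 → T
D(3)−G(6): -3≡23 → X
V(21)−M(12): 9 → J
Y(24)−S(18): 6 → G
R(17)−G(6): 11 → L
Q(16)−M(12): 4 → E
B(1)−S(18): -17≡9 → J

DLLTXJGLEJ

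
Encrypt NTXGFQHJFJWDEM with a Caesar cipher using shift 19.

N(13): 13+19=32≡6 → G
T(19): 19+19=38≡12 → M
X(23): 23+19=42≡16 → Q
G(6): 6+19=25 → Z
F(5): 5+19=24 → Y
Q(16): 16+19=35≡9 → J
H(7): 7+19=26≡0 → A
J(9): 9+19=28≡2 → C
F(5): 5+19=24 → Y
J(9): 9+19=28≡2 → C
W(22): 22+19=41≡15 → P
D(3): 3+19=22 → W
E(4): 4+19=23 → X
M(12): 12+19=31≡5 → F

GMQZYJACYCPWXF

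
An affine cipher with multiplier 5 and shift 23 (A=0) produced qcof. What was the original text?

The inverse of 5 mod 26 is 21, since 5·21=105≡1. Apply D(y)=21·(y−23) mod 26:
q(16): 21·(16−23)=-147≡9 → j
c(2): 21·(2−23)=-441≡1 → b
o(14): 21·(14−23)=-189≡19 → t
f(5): 21·(5−23)=-378≡12 → m

jbtm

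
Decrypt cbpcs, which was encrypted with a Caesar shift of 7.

c(2): 2−7=-5≡21 → v
b(1): 1−7=-6≡20 → u
p(15): 15−7=8 → i
c(2): 2−7=-5≡21 → v
s(18): 18−7=11 → l

vuivl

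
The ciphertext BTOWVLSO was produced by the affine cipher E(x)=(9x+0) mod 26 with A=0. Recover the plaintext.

DFQOLHCQ

The inverse of 9 mod 26 is 3, since 9·3=27≡1. Apply D(y)=3·(y−0) mod 26:
B(1): 3·(1−0)=3 → D
T(19): 3·(19−0)=57≡5 → F
O(14): 3·(14−0)=42≡16 → Q
W(22): 3·(22−0)=66≡14 → O
V(21): 3·(21−0)=63≡11 → L
L(11): 3·(11−0)=33≡7 → H
S(18): 3·(18−0)=54≡2 → C
O(14): 3·(14−0)=42≡16 → Q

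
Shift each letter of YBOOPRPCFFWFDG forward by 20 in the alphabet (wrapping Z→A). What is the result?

Y(24): 24+20=44≡18 → S
B(1): 1+20=21 → V
O(14): 14+20=34≡8 → I
O(14): 14+20=34≡8 → I
P(15): 15+20=35≡9 → J
R(17): 17+20=37≡11 → L
P(15): 15+20=35≡9 → J
C(2): 2+20=22 → W
F(5): 5+20=25 → Z
F(5): 5+20=25 → Z
W(22): 22+20=42≡16 → Q
F(5): 5+20=25 → Z
D(3): 3+20=23 → X
G(6): 6+20=26≡0 → A

SVIIJLJWZZQZXA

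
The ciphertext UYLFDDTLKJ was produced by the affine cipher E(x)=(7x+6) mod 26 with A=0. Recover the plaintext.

The inverse of 7 mod 26 is 15, since 7·15=105≡1. Apply D(y)=15·(y−6) mod 26:
U(20): 15·(20−6)=210≡2 → C
Y(24): 15·(24−6)=270≡10 → K
L(11): 15·(11−6)=75≡23 → X
F(5): 15·(5−6)=-15≡11 → L
D(3): 15·(3−6)=-45≡7 → H
D(3): 15·(3−6)=-45≡7 → H
T(19): 15·(19−6)=195≡13 → N
L(11): 15·(11−6)=75≡23 → X
K(10): 15·(10−6)=60≡8 → I
J(9): 15·(9−6)=45≡19 → T

CKXLHHNXIT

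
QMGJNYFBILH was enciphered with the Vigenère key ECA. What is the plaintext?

Repeat the key across the ciphertext: ECAECAECAEC
Q(16)−E(4): 12 → M
M(12)−C(2): 10 → K
G(6)−A(0): 6 → G
J(9)−E(4): 5 → F
N(13)−C(2): 11 → L
Y(24)−A(0): 24 → Y
F(5)−E(4): 1 → B
B(1)−C(2): -1≡25 → Z
I(8)−A(0): 8 → I
L(11)−E(4): 7 → H
H(7)−C(2): 5 → F

MKGFLYBZIHF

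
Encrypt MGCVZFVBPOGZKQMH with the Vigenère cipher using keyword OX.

ADQSNCJYDLUWYNAE

Repeat the key across the message: OXOXOXOXOXOXOXOX
M(12)+O(14): 26≡0 → A
G(6)+X(23): 29≡3 → D
C(2)+O(14): 16 → Q
V(21)+X(23): 44≡18 → S
Z(25)+O(14): 39≡13 → N
F(5)+X(23): 28≡2 → C
V(21)+O(14): 35≡9 → J
B(1)+X(23): 24 → Y
P(15)+O(14): 29≡3 → D
O(14)+X(23): 37≡11 → L
G(6)+O(14): 20 → U
Z(25)+X(23): 48≡22 → W
K(10)+O(14): 24 → Y
Q(16)+X(23): 39≡13 → N
M(12)+O(14): 26≡0 → A
H(7)+X(23): 30≡4 → E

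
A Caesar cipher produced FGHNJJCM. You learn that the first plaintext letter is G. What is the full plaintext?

From the crib: F(5)−G(6)=-1≡25, so the shift is 25.
Subtract 25 from each ciphertext letter:
F(5): 5−25=-20≡6 → G
G(6): 6−25=-19≡7 → H
H(7): 7−25=-18≡8 → I
N(13): 13−25=-12≡14 → O
J(9): 9−25=-16≡10 → K
J(9): 9−25=-16≡10 → K
C(2): 2−25=-23≡3 → D
M(12): 12−25=-13≡13 → N

GHIOKKDN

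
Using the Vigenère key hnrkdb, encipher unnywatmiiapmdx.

baeizbazzsdqtqo

Repeat the key across the message: hnrkdbhnrkdbhnr
u(20)+h(7): 27≡1 → b
n(13)+n(13): 26≡0 → a
n(13)+r(17): 30≡4 → e
y(24)+k(10): 34≡8 → i
w(22)+d(3): 25 → z
a(0)+b(1): 1 → b
t(19)+h(7): 26≡0 → a
m(12)+n(13): 25 → z
i(8)+r(17): 25 → z
i(8)+k(10): 18 → s
a(0)+d(3): 3 → d
p(15)+b(1): 16 → q
m(12)+h(7): 19 → t
d(3)+n(13): 16 → q
x(23)+r(17): 40≡14 → o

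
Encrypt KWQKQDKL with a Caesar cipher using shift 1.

K(10): 10+1=11 → L
W(22): 22+1=23 → X
Q(16): 16+1=17 → R
K(10): 10+1=11 → L
Q(16): 16+1=17 → R
D(3): 3+1=4 → E
K(10): 10+1=11 → L
L(11): 11+1=12 → M

LXRLRELM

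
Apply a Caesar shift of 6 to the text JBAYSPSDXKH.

J(9): 9+6=15 → P
B(1): 1+6=7 → H
A(0): 0+6=6 → G
Y(24): 24+6=30≡4 → E
S(18): 18+6=24 → Y
P(15): 15+6=21 → V
S(18): 18+6=24 → Y
D(3): 3+6=9 → J
X(23): 23+6=29≡3 → D
K(10): 10+6=16 → Q
H(7): 7+6=13 → N

PHGEYVYJDQN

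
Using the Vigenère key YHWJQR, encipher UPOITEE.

SWKRJVC

Repeat the key across the message: YHWJQRY
U(20)+Y(24): 44≡18 → S
P(15)+H(7): 22 → W
O(14)+W(22): 36≡10 → K
I(8)+J(9): 17 → R
T(19)+Q(16): 35≡9 → J
E(4)+R(17): 21 → V
E(4)+Y(24): 28≡2 → C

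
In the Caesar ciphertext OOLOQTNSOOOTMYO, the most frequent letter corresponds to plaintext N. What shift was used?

The most frequent ciphertext letter is O (appears 7 times).
O is position 14; N is position 13.
Shift = 1.

1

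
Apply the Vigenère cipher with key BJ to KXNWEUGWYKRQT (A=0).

Repeat the key across the message: BJBJBJBJBJBJB
K(10)+B(1): 11 → L
X(23)+J(9): 32≡6 → G
N(13)+B(1): 14 → O
W(22)+J(9): 31≡5 → F
E(4)+B(1): 5 → F
U(20)+J(9): 29≡3 → D
G(6)+B(1): 7 → H
W(22)+J(9): 31≡5 → F
Y(24)+B(1): 25 → Z
K(10)+J(9): 19 → T
R(17)+B(1): 18 → S
Q(16)+J(9): 25 → Z
T(19)+B(1): 20 → U

LGOFFDHFZTSZU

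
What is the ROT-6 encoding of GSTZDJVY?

MYZFJPBE

G(6): 6+6=12 → M
S(18): 18+6=24 → Y
T(19): 19+6=25 → Z
Z(25): 25+6=31≡5 → F
D(3): 3+6=9 → J
J(9): 9+6=15 → P
V(21): 21+6=27≡1 → B
Y(24): 24+6=30≡4 → E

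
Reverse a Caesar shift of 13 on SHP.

FUC

S(18): 18−13=5 → F
H(7): 7−13=-6≡20 → U
P(15): 15−13=2 → C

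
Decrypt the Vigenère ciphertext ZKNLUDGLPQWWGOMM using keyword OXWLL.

Repeat the key across the ciphertext: OXWLLOXWLLOXWLLO
Z(25)−O(14): 11 → L
K(10)−X(23): -13≡13 → N
N(13)−W(22): -9≡17 → R
L(11)−L(11): 0 → A
U(20)−L(11): 9 → J
D(3)−O(14): -11≡15 → P
G(6)−X(23): -17≡9 → J
L(11)−W(22): -11≡15 → P
P(15)−L(11): 4 → E
Q(16)−L(11): 5 → F
W(22)−O(14): 8 → I
W(22)−X(23): -1≡25 → Z
G(6)−W(22): -16≡10 → K
O(14)−L(11): 3 → D
M(12)−L(11): 1 → B
M(12)−O(14): -2≡24 → Y

LNRAJPJPEFIZKDBY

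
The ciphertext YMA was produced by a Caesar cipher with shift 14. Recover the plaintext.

Y(24): 24−14=10 → K
M(12): 12−14=-2≡24 → Y
A(0): 0−14=-14≡12 → M

KYM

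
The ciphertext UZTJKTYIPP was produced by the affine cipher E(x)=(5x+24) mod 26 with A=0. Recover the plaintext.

UVZXSZACTT

The inverse of 5 mod 26 is 21, since 5·21=105≡1. Apply D(y)=21·(y−24) mod 26:
U(20): 21·(20−24)=-84≡20 → U
Z(25): 21·(25−24)=21 → V
T(19): 21·(19−24)=-105≡25 → Z
J(9): 21·(9−24)=-315≡23 → X
K(10): 21·(10−24)=-294≡18 → S
T(19): 21·(19−24)=-105≡25 → Z
Y(24): 21·(24−24)=0 → A
I(8): 21·(8−24)=-336≡2 → C
P(15): 21·(15−24)=-189≡19 → T
P(15): 21·(15−24)=-189≡19 → T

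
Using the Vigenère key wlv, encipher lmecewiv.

Repeat the key across the message: wlvwlvwl
l(11)+w(22): 33≡7 → h
m(12)+l(11): 23 → x
e(4)+v(21): 25 → z
c(2)+w(22): 24 → y
e(4)+l(11): 15 → p
w(22)+v(21): 43≡17 → r
i(8)+w(22): 30≡4 → e
v(21)+l(11): 32≡6 → g

hxzypreg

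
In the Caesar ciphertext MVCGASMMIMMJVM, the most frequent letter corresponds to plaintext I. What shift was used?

The most frequent ciphertext letter is M (appears 6 times).
M is position 12; I is position 8.
Shift = 4.

4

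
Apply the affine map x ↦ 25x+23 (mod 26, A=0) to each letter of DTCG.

D(3): 25·3+23=98≡20 → U
T(19): 25·19+23=498≡4 → E
C(2): 25·2+23=73≡21 → V
G(6): 25·6+23=173≡17 → R

UEVR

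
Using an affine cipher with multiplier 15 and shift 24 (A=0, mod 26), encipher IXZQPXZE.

I(8): 15·8+24=144≡14 → O
X(23): 15·23+24=369≡5 → F
Z(25): 15·25+24=399≡9 → J
Q(16): 15·16+24=264≡4 → E
P(15): 15·15+24=249≡15 → P
X(23): 15·23+24=369≡5 → F
Z(25): 15·25+24=399≡9 → J
E(4): 15·4+24=84≡6 → G

OFJEPFJG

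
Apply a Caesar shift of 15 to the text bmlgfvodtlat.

b(1): 1+15=16 → q
m(12): 12+15=27≡1 → b
l(11): 11+15=26≡0 → a
g(6): 6+15=21 → v
f(5): 5+15=20 → u
v(21): 21+15=36≡10 → k
o(14): 14+15=29≡3 → d
d(3): 3+15=18 → s
t(19): 19+15=34≡8 → i
l(11): 11+15=26≡0 → a
a(0): 0+15=15 → p
t(19): 19+15=34≡8 → i

qbavukdsiapi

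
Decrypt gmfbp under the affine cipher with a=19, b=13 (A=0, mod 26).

The inverse of 19 mod 26 is 11, since 19·11=209≡1. Apply D(y)=11·(y−13) mod 26:
g(6): 11·(6−13)=-77≡1 → b
m(12): 11·(12−13)=-11≡15 → p
f(5): 11·(5−13)=-88≡16 → q
b(1): 11·(1−13)=-132≡24 → y
p(15): 11·(15−13)=22 → w

bpqyw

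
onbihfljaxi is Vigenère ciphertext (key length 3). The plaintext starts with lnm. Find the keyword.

Subtract each crib letter from the matching ciphertext letter (mod 26):
o(14)−l(11)=3 → d
n(13)−n(13)=0 → a
b(1)−m(12)=-11≡15 → p

dap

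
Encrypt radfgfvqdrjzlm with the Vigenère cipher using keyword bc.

scehhhwsetkbmo

Repeat the key across the message: bcbcbcbcbcbcbc
r(17)+b(1): 18 → s
a(0)+c(2): 2 → c
d(3)+b(1): 4 → e
f(5)+c(2): 7 → h
g(6)+b(1): 7 → h
f(5)+c(2): 7 → h
v(21)+b(1): 22 → w
q(16)+c(2): 18 → s
d(3)+b(1): 4 → e
r(17)+c(2): 19 → t
j(9)+b(1): 10 → k
z(25)+c(2): 27≡1 → b
l(11)+b(1): 12 → m
m(12)+c(2): 14 → o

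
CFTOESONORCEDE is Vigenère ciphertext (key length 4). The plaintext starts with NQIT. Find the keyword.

PPLV

Subtract each crib letter from the matching ciphertext letter (mod 26):
C(2)−N(13)=-11≡15 → P
F(5)−Q(16)=-11≡15 → P
T(19)−I(8)=11 → L
O(14)−T(19)=-5≡21 → V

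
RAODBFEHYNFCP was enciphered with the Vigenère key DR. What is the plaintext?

OJLMYOBQVWCLM

Repeat the key across the ciphertext: DRDRDRDRDRDRD
R(17)−D(3): 14 → O
A(0)−R(17): -17≡9 → J
O(14)−D(3): 11 → L
D(3)−R(17): -14≡12 → M
B(1)−D(3): -2≡24 → Y
F(5)−R(17): -12≡14 → O
E(4)−D(3): 1 → B
H(7)−R(17): -10≡16 → Q
Y(24)−D(3): 21 → V
N(13)−R(17): -4≡22 → W
F(5)−D(3): 2 → C
C(2)−R(17): -15≡11 → L
P(15)−D(3): 12 → M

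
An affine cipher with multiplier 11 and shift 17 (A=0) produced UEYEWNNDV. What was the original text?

The inverse of 11 mod 26 is 19, since 11·19=209≡1. Apply D(y)=19·(y−17) mod 26:
U(20): 19·(20−17)=57≡5 → F
E(4): 19·(4−17)=-247≡13 → N
Y(24): 19·(24−17)=133≡3 → D
E(4): 19·(4−17)=-247≡13 → N
W(22): 19·(22−17)=95≡17 → R
N(13): 19·(13−17)=-76≡2 → C
N(13): 19·(13−17)=-76≡2 → C
D(3): 19·(3−17)=-266≡20 → U
V(21): 19·(21−17)=76≡24 → Y

FNDNRCCUY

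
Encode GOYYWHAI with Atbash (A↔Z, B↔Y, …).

TLBBDSZR

G(6) → T(19)
O(14) → L(11)
Y(24) → B(1)
Y(24) → B(1)
W(22) → D(3)
H(7) → S(18)
A(0) → Z(25)
I(8) → R(17)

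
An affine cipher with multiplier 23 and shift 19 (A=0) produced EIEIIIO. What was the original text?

FVFVVVT

The inverse of 23 mod 26 is 17, since 23·17=391≡1. Apply D(y)=17·(y−19) mod 26:
E(4): 17·(4−19)=-255≡5 → F
I(8): 17·(8−19)=-187≡21 → V
E(4): 17·(4−19)=-255≡5 → F
I(8): 17·(8−19)=-187≡21 → V
I(8): 17·(8−19)=-187≡21 → V
I(8): 17·(8−19)=-187≡21 → V
O(14): 17·(14−19)=-85≡19 → T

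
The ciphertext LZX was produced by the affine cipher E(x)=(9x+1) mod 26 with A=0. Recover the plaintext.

The inverse of 9 mod 26 is 3, since 9·3=27≡1. Apply D(y)=3·(y−1) mod 26:
L(11): 3·(11−1)=30≡4 → E
Z(25): 3·(25−1)=72≡20 → U
X(23): 3·(23−1)=66≡14 → O

EUO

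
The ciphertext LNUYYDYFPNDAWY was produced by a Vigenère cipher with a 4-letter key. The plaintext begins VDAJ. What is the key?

QKUP

Subtract each crib letter from the matching ciphertext letter (mod 26):
L(11)−V(21)=-10≡16 → Q
N(13)−D(3)=10 → K
U(20)−A(0)=20 → U
Y(24)−J(9)=15 → P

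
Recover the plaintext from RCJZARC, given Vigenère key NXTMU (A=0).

Repeat the key across the ciphertext: NXTMUNX
R(17)−N(13): 4 → E
C(2)−X(23): -21≡5 → F
J(9)−T(19): -10≡16 → Q
Z(25)−M(12): 13 → N
A(0)−U(20): -20≡6 → G
R(17)−N(13): 4 → E
C(2)−X(23): -21≡5 → F

EFQNGEF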